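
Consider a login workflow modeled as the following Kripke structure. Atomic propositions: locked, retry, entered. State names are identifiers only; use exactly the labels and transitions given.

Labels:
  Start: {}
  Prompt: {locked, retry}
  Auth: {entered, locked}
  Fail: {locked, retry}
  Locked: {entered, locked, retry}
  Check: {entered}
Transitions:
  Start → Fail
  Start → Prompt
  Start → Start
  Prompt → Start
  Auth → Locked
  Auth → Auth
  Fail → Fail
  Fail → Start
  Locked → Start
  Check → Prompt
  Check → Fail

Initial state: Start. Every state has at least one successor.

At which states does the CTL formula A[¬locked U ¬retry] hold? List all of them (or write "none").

States satisfying ¬locked: {Start, Check}.
States satisfying ¬retry: {Start, Auth, Check}.
States satisfying A[¬locked U ¬retry]: {Start, Auth, Check}.

{Start, Auth, Check}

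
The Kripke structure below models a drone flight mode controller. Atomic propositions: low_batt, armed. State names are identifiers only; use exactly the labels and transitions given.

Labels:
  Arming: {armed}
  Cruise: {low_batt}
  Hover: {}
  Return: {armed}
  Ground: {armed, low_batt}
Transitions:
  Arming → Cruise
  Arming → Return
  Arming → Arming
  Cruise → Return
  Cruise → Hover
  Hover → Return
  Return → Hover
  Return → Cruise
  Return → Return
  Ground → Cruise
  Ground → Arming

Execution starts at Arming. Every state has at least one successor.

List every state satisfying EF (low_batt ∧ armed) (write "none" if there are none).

{Ground}

States satisfying low_batt ∧ armed: {Ground}.
States satisfying EF (low_batt ∧ armed): {Ground}.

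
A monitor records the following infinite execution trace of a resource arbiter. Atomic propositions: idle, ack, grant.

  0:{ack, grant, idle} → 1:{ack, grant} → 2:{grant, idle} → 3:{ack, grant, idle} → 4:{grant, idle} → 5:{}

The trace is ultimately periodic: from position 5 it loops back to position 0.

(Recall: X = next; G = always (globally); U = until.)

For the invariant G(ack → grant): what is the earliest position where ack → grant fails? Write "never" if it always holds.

ack → grant holds at every position 0..5, and those are all the positions the trace ever visits, so the invariant G(ack → grant) is never violated.

never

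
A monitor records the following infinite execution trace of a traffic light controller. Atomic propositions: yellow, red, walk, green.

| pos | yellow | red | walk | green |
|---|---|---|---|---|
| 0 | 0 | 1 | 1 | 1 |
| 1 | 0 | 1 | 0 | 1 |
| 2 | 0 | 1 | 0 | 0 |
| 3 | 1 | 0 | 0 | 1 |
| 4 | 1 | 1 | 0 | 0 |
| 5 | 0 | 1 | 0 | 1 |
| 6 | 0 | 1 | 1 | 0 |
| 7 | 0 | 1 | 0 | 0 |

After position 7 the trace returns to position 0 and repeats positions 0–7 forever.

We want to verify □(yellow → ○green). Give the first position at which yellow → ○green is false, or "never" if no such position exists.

3

Check yellow → ○green at each position in order: 0 ✓, 1 ✓, 2 ✓.
At position 3 the labels are {green, yellow} and the next position 4 has {red, yellow}, so yellow → ○green is false there. This is the first violation.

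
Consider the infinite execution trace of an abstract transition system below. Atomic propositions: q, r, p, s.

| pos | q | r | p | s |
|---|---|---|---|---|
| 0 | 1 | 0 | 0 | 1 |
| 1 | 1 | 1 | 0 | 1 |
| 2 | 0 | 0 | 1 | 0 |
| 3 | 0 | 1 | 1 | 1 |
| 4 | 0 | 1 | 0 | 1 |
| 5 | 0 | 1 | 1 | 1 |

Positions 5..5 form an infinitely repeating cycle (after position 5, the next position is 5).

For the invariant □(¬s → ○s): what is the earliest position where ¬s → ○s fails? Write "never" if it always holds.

¬s → ○s holds at every position 0..5, and those are all the positions the trace ever visits, so the invariant □(¬s → ○s) is never violated.

never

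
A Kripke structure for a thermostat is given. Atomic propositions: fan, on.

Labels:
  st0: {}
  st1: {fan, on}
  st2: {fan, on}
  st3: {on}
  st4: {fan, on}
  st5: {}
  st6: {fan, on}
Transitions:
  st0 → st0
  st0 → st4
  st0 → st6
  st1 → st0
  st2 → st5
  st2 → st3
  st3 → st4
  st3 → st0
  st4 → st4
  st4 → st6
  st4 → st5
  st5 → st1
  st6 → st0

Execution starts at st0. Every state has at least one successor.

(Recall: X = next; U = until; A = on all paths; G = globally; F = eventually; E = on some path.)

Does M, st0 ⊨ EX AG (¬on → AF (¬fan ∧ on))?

States satisfying AG (¬on → AF (¬fan ∧ on)): ∅.
States satisfying EX AG (¬on → AF (¬fan ∧ on)): ∅.
No suitable path/successor from st0 witnesses the formula.
st0 ∉ Sat(EX AG (¬on → AF (¬fan ∧ on))).

Does not hold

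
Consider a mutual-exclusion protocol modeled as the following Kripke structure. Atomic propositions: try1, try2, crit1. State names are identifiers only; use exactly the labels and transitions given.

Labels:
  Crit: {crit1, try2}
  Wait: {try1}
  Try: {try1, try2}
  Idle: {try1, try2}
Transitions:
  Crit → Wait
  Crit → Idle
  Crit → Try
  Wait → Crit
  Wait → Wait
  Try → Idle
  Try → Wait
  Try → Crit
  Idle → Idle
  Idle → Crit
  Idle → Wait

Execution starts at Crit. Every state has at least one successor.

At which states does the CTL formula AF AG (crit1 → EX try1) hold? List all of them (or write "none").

States satisfying AG (crit1 → EX try1): {Crit, Wait, Try, Idle}.
States satisfying AF AG (crit1 → EX try1): {Crit, Wait, Try, Idle}.

{Crit, Wait, Try, Idle}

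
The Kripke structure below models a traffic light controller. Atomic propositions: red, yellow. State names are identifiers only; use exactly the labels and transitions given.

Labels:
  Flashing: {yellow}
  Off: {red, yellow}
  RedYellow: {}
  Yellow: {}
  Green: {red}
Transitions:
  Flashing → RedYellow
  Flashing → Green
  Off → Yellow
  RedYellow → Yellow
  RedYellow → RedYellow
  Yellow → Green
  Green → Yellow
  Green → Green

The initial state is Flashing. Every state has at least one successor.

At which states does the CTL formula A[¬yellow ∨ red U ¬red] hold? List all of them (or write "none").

States satisfying ¬yellow ∨ red: {Off, RedYellow, Yellow, Green}.
States satisfying ¬red: {Flashing, RedYellow, Yellow}.
States satisfying A[¬yellow ∨ red U ¬red]: {Flashing, Off, RedYellow, Yellow}.

{Flashing, Off, RedYellow, Yellow}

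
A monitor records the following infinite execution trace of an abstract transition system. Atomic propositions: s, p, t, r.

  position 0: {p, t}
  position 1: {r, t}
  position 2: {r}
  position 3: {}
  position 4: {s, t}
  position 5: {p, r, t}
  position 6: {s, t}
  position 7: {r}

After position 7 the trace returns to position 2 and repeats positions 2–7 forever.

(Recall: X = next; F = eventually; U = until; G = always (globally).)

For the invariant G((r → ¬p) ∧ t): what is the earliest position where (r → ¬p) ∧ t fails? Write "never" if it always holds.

Check (r → ¬p) ∧ t at each position in order: 0 ✓, 1 ✓.
At position 2 the labels are {r}, so (r → ¬p) ∧ t is false there. This is the first violation.

2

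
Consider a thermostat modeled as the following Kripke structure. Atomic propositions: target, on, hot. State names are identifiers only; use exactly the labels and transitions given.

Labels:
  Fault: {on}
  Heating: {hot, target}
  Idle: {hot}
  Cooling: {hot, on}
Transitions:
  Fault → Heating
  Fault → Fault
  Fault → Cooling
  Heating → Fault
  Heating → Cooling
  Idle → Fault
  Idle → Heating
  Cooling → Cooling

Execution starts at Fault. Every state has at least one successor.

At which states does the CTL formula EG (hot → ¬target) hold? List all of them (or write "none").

States satisfying hot → ¬target: {Fault, Idle, Cooling}.
States satisfying EG (hot → ¬target): {Fault, Idle, Cooling}.

{Fault, Idle, Cooling}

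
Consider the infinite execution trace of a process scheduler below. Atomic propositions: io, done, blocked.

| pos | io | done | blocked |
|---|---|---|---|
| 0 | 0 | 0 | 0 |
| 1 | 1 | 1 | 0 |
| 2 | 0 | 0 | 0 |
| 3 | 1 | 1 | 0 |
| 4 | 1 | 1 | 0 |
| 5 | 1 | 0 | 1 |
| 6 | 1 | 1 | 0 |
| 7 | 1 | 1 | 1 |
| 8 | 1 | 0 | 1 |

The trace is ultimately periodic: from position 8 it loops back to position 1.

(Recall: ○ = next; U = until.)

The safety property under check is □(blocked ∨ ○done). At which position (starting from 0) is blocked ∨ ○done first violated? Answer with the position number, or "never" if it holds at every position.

1

Check blocked ∨ ○done at each position in order: 0 ✓.
At position 1 the labels are {done, io} and the next position 2 has {}, so blocked ∨ ○done is false there. This is the first violation.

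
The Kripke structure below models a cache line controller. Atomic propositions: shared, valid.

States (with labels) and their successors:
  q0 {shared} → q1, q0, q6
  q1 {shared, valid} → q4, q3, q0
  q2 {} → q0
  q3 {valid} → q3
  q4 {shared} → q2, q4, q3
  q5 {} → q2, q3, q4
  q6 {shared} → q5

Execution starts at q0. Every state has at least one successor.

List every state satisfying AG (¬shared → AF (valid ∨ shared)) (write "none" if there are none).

States satisfying ¬shared → AF (valid ∨ shared): {q0, q1, q2, q3, q4, q5, q6}.
States satisfying AG (¬shared → AF (valid ∨ shared)): {q0, q1, q2, q3, q4, q5, q6}.

{q0, q1, q2, q3, q4, q5, q6}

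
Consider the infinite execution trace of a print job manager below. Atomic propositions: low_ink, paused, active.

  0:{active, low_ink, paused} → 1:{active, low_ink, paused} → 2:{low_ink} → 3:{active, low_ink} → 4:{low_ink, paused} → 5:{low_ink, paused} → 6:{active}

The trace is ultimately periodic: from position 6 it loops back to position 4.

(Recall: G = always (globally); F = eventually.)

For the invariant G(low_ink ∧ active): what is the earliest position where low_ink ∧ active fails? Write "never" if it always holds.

Check low_ink ∧ active at each position in order: 0 ✓, 1 ✓.
At position 2 the labels are {low_ink}, so low_ink ∧ active is false there. This is the first violation.

2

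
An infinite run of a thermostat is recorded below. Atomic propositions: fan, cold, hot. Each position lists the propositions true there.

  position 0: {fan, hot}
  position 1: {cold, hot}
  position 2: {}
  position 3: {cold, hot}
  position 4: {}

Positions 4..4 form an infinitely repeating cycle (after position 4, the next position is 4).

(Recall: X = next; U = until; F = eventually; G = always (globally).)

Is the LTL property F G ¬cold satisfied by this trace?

Holds

G ¬cold holds at position 4, which is reachable from 0, so F G ¬cold holds.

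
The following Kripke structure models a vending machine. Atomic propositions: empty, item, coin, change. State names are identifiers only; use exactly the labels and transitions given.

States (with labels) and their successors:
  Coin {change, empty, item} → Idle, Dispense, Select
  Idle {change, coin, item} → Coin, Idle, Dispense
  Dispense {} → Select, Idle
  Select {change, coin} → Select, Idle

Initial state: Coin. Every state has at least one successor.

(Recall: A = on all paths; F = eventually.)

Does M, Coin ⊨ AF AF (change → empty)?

Satisfied

States satisfying AF (change → empty): {Coin, Dispense}.
States satisfying AF AF (change → empty): {Coin, Dispense}.
Coin ∈ Sat(AF AF (change → empty)).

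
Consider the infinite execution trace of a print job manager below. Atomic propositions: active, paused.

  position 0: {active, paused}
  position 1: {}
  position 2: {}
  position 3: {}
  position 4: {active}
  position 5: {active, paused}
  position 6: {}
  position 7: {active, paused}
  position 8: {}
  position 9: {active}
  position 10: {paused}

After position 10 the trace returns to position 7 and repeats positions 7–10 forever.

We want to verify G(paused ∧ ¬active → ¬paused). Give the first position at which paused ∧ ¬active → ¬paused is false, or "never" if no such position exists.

10

Check paused ∧ ¬active → ¬paused at each position in order: 0 ✓, 1 ✓, 2 ✓, 3 ✓, 4 ✓, 5 ✓, 6 ✓, 7 ✓, 8 ✓, 9 ✓.
At position 10 the labels are {paused}, so paused ∧ ¬active → ¬paused is false there. This is the first violation.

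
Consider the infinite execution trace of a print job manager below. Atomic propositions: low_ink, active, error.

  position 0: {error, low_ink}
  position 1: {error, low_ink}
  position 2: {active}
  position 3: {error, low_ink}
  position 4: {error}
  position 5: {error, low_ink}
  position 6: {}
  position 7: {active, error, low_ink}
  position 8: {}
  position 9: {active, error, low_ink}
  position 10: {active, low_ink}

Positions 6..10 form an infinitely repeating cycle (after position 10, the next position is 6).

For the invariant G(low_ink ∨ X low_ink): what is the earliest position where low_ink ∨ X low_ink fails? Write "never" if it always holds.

never

low_ink ∨ X low_ink holds at every position 0..10, and those are all the positions the trace ever visits, so the invariant G(low_ink ∨ X low_ink) is never violated.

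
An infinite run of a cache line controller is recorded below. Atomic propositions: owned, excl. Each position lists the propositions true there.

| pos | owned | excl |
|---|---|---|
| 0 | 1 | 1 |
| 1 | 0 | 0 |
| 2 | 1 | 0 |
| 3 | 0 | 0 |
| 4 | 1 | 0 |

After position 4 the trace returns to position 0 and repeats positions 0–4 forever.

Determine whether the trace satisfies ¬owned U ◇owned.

Walking from position 0: ◇owned first holds at position 0, and ¬owned holds at every earlier position along the way, so ¬owned U ◇owned holds.

Satisfied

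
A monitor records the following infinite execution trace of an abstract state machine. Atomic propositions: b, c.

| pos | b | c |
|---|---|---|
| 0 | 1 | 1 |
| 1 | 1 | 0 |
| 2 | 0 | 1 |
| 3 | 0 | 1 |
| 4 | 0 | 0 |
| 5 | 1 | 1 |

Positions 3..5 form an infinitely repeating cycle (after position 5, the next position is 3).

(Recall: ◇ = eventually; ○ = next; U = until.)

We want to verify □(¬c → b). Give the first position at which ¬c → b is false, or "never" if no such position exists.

4

Check ¬c → b at each position in order: 0 ✓, 1 ✓, 2 ✓, 3 ✓.
At position 4 the labels are {}, so ¬c → b is false there. This is the first violation.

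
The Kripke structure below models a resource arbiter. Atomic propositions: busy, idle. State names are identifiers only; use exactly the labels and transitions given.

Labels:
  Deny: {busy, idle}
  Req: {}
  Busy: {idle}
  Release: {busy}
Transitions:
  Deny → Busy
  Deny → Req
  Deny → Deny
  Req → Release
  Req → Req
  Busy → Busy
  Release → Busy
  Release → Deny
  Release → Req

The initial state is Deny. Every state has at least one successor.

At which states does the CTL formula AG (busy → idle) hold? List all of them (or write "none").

States satisfying busy → idle: {Deny, Req, Busy}.
States satisfying AG (busy → idle): {Busy}.

{Busy}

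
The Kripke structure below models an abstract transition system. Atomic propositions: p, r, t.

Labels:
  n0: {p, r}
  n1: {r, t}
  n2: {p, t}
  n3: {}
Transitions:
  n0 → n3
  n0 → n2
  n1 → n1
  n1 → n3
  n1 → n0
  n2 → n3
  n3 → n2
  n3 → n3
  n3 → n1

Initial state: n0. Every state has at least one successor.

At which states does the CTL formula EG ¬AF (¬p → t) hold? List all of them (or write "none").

States satisfying ¬AF (¬p → t): {n3}.
States satisfying EG ¬AF (¬p → t): {n3}.

{n3}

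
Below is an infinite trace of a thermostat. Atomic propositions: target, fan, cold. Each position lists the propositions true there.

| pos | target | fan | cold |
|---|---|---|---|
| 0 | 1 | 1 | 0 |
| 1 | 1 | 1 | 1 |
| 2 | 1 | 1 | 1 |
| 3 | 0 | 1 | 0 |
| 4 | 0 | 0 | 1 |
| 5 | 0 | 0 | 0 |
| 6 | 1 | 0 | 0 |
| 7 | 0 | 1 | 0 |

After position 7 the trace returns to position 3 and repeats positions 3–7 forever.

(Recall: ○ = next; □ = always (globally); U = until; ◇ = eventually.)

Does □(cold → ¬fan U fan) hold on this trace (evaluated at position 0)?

cold → ¬fan U fan holds at every position 0..7, and those are all positions ever visited, so □(cold → ¬fan U fan) holds.
Positions where cold holds: 1, 2, 4.
Check ¬fan U fan at each: 1→ok, 2→ok, 4→ok.

Satisfied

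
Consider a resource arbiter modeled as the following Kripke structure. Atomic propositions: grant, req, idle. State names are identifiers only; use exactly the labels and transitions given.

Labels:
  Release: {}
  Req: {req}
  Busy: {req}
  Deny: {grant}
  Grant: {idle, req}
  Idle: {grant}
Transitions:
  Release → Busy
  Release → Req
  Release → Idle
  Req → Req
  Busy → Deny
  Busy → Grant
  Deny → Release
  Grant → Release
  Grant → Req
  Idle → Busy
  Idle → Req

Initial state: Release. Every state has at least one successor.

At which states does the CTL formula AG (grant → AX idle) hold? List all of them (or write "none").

{Req}

States satisfying grant → AX idle: {Release, Req, Busy, Grant}.
States satisfying AG (grant → AX idle): {Req}.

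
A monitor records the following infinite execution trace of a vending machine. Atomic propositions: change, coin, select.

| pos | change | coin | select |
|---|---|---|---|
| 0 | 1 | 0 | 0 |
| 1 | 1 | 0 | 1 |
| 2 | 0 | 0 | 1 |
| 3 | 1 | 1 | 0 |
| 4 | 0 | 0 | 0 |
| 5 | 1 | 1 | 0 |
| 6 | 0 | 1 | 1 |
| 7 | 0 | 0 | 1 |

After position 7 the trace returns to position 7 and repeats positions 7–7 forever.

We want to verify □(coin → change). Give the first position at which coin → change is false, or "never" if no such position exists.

6

Check coin → change at each position in order: 0 ✓, 1 ✓, 2 ✓, 3 ✓, 4 ✓, 5 ✓.
At position 6 the labels are {coin, select}, so coin → change is false there. This is the first violation.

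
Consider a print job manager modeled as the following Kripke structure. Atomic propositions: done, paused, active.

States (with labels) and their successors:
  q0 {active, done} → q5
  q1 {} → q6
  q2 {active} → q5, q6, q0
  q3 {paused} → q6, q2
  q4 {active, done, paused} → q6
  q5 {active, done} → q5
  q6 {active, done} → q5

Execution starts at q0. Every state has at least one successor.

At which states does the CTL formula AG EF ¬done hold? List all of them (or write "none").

States satisfying EF ¬done: {q1, q2, q3}.
States satisfying AG EF ¬done: ∅.

none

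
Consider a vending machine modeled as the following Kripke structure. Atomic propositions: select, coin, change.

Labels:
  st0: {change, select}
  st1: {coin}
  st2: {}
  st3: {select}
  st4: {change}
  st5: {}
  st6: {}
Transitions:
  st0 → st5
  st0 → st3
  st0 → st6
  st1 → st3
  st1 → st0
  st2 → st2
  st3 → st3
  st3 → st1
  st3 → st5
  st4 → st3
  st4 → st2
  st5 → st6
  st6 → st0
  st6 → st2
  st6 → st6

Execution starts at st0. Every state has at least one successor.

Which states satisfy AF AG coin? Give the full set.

States satisfying AG coin: ∅.
States satisfying AF AG coin: ∅.

none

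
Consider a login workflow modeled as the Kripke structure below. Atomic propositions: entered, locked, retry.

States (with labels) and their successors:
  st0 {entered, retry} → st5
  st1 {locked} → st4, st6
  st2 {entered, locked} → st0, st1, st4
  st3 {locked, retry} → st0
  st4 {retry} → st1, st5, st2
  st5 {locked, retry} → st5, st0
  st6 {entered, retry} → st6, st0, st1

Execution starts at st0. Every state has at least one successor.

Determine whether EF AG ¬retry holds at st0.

No

States satisfying AG ¬retry: ∅.
States satisfying EF AG ¬retry: ∅.
No suitable path/successor from st0 witnesses the formula.
st0 ∉ Sat(EF AG ¬retry).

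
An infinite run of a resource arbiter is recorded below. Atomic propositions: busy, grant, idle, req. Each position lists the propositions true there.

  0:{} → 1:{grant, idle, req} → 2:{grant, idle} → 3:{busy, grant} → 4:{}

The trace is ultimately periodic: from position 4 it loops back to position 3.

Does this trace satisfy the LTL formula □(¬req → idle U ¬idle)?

Holds

¬req → idle U ¬idle holds at every position 0..4, and those are all positions ever visited, so □(¬req → idle U ¬idle) holds.
Positions where ¬req holds: 0, 2, 3, 4.
Check idle U ¬idle at each: 0→ok, 2→ok, 3→ok, 4→ok.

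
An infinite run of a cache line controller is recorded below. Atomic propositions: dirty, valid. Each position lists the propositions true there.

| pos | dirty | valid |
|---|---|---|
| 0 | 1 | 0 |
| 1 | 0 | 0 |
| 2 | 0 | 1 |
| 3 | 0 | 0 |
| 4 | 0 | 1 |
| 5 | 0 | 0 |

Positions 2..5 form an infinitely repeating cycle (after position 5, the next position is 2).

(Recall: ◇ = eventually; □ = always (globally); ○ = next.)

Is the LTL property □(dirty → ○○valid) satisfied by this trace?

dirty → ○○valid holds at every position 0..5, and those are all positions ever visited, so □(dirty → ○○valid) holds.
Positions where dirty holds: 0.
Check ○○valid at each: 0→ok.

Satisfied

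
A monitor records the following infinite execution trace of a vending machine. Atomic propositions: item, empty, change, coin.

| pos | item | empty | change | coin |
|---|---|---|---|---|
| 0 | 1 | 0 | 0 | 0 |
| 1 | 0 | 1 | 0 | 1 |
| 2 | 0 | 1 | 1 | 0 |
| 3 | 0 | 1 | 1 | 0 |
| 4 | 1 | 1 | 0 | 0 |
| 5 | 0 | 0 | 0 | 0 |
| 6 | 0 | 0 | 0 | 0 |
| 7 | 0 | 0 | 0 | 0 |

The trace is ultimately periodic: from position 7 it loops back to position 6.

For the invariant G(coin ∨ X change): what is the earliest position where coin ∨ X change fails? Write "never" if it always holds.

0

At position 0 the labels are {item} and the next position 1 has {coin, empty}, so coin ∨ X change is false there. This is the first violation.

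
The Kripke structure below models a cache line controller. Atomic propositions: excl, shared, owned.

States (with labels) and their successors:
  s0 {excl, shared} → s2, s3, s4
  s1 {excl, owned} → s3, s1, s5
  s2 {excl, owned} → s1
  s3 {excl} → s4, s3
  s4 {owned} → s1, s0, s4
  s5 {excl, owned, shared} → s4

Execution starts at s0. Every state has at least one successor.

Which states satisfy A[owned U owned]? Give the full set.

{s1, s2, s4, s5}

States satisfying owned: {s1, s2, s4, s5}.
States satisfying A[owned U owned]: {s1, s2, s4, s5}.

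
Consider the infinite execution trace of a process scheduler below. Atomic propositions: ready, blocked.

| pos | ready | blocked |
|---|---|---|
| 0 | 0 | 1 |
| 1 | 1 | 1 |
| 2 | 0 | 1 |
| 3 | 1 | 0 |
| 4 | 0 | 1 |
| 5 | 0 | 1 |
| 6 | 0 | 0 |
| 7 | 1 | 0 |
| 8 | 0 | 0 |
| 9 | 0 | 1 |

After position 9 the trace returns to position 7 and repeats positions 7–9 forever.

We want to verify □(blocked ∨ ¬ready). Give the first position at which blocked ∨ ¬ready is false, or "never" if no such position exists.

3

Check blocked ∨ ¬ready at each position in order: 0 ✓, 1 ✓, 2 ✓.
At position 3 the labels are {ready}, so blocked ∨ ¬ready is false there. This is the first violation.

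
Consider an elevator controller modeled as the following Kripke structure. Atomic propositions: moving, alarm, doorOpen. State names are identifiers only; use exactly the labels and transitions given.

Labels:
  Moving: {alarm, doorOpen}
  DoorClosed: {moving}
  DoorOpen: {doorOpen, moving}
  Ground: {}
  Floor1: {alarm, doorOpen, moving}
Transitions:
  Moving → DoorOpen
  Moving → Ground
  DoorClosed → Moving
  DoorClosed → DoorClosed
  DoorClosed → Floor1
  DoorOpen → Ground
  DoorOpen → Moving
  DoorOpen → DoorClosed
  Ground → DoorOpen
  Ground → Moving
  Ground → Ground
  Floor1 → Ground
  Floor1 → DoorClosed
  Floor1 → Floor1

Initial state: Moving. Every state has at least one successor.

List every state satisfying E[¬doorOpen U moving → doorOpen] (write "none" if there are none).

{Moving, DoorClosed, DoorOpen, Ground, Floor1}

States satisfying ¬doorOpen: {DoorClosed, Ground}.
States satisfying moving → doorOpen: {Moving, DoorOpen, Ground, Floor1}.
States satisfying E[¬doorOpen U moving → doorOpen]: {Moving, DoorClosed, DoorOpen, Ground, Floor1}.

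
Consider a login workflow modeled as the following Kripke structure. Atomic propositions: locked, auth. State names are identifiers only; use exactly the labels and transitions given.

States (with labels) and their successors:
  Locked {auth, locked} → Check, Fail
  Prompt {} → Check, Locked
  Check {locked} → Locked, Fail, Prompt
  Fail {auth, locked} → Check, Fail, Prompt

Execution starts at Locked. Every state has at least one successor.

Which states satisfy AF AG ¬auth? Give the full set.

none

States satisfying AG ¬auth: ∅.
States satisfying AF AG ¬auth: ∅.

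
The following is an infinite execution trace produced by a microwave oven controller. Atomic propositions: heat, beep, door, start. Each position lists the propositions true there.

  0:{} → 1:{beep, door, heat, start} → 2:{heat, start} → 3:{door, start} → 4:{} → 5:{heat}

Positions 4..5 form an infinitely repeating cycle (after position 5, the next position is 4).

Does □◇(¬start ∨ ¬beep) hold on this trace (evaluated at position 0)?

◇(¬start ∨ ¬beep) holds at every position 0..5, and those are all positions ever visited, so □◇(¬start ∨ ¬beep) holds.

Holds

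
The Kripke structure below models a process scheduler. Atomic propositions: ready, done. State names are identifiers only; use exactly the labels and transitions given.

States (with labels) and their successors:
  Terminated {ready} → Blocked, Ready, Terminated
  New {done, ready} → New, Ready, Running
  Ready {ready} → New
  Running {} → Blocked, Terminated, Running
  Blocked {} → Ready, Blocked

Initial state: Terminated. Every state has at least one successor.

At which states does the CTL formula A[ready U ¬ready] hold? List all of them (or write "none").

States satisfying ready: {Terminated, New, Ready}.
States satisfying ¬ready: {Running, Blocked}.
States satisfying A[ready U ¬ready]: {Running, Blocked}.

{Running, Blocked}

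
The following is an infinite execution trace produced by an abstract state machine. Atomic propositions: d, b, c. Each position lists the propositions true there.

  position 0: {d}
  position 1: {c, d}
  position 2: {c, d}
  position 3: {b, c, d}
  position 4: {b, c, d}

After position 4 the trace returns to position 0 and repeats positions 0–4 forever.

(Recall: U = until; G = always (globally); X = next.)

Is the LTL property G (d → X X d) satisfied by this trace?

Yes

d → X X d holds at every position 0..4, and those are all positions ever visited, so G (d → X X d) holds.
Positions where d holds: 0, 1, 2, 3, 4.
Check X X d at each: 0→ok, 1→ok, 2→ok, 3→ok, 4→ok.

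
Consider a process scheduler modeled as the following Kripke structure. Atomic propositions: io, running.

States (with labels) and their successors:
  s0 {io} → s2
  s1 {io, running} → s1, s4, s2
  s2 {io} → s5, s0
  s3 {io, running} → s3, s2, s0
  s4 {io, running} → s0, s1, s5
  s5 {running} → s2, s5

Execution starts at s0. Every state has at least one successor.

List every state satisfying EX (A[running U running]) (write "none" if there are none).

States satisfying A[running U running]: {s1, s3, s4, s5}.
States satisfying EX (A[running U running]): {s1, s2, s3, s4, s5}.

{s1, s2, s3, s4, s5}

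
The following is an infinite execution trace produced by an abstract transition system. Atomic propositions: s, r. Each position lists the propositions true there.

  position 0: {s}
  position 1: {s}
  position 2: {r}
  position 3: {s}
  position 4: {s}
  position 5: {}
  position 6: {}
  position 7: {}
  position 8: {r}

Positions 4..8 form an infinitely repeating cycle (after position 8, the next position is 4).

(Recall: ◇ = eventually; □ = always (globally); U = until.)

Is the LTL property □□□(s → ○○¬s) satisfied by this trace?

□□(s → ○○¬s) must hold at every position from 0 onward. It fails at position 0, so □□□(s → ○○¬s) is false.

No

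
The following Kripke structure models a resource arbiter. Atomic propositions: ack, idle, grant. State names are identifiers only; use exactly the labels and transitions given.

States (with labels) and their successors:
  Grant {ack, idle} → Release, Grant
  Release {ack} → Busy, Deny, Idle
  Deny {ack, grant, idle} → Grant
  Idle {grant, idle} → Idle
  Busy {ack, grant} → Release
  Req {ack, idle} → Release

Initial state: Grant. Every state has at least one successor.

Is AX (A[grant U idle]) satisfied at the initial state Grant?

States satisfying A[grant U idle]: {Grant, Deny, Idle, Req}.
States satisfying AX (A[grant U idle]): {Deny, Idle}.
Grant ∉ Sat(AX (A[grant U idle])).

Does not hold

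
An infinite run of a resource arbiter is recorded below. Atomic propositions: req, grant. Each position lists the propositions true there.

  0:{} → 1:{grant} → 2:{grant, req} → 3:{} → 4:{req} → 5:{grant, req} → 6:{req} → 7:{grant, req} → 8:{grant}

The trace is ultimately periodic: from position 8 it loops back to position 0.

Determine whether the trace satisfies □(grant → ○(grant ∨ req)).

Violated

grant → ○(grant ∨ req) must hold at every position from 0 onward. It fails at position 2, so □(grant → ○(grant ∨ req)) is false.
Positions where grant holds: 1, 2, 5, 7, 8.
Check ○(grant ∨ req) at each: 1→ok, 2→fails, 5→ok, 7→ok, 8→fails.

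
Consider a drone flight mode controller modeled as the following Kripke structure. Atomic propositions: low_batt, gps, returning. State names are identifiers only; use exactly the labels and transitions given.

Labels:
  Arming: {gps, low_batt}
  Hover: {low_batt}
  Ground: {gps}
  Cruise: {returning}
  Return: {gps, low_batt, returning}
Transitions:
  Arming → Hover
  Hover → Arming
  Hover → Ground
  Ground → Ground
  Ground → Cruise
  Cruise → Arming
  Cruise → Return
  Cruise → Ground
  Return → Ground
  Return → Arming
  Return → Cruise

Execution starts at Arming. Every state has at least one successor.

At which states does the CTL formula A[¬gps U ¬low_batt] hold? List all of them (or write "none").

{Ground, Cruise}

States satisfying ¬gps: {Hover, Cruise}.
States satisfying ¬low_batt: {Ground, Cruise}.
States satisfying A[¬gps U ¬low_batt]: {Ground, Cruise}.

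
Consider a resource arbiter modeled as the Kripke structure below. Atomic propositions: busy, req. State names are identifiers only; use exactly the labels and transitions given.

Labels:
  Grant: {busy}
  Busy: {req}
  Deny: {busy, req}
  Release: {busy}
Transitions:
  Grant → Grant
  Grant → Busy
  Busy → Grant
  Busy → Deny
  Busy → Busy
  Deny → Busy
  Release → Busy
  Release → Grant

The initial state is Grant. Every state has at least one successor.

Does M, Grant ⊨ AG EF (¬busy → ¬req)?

Yes

States satisfying EF (¬busy → ¬req): {Grant, Busy, Deny, Release}.
States satisfying AG EF (¬busy → ¬req): {Grant, Busy, Deny, Release}.
Every state reachable from Grant satisfies EF (¬busy → ¬req).
Grant ∈ Sat(AG EF (¬busy → ¬req)).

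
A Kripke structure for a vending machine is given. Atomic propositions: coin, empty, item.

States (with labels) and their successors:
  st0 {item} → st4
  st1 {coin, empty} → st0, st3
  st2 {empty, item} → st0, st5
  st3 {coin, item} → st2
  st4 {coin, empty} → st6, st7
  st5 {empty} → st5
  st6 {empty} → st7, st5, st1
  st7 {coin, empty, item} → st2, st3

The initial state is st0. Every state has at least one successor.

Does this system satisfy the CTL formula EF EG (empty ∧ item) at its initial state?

No

States satisfying EG (empty ∧ item): ∅.
States satisfying EF EG (empty ∧ item): ∅.
No suitable path/successor from st0 witnesses the formula.
st0 ∉ Sat(EF EG (empty ∧ item)).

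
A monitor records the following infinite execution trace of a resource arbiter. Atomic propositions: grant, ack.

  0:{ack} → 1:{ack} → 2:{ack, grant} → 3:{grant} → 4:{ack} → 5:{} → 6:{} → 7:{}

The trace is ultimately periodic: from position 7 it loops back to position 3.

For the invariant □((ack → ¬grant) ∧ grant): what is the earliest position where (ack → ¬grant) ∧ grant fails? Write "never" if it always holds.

0

At position 0 the labels are {ack}, so (ack → ¬grant) ∧ grant is false there. This is the first violation.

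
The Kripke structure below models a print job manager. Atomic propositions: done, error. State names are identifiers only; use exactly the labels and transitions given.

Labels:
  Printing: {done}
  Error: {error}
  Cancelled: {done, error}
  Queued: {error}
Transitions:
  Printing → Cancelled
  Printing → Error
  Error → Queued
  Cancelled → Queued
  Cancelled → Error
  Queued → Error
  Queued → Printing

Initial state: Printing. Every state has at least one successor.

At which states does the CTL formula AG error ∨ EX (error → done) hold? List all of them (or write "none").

{Printing, Queued}

States satisfying error: {Error, Cancelled, Queued}.
States satisfying AG error: ∅.
States satisfying error → done: {Printing, Cancelled}.
States satisfying EX (error → done): {Printing, Queued}.
States satisfying AG error ∨ EX (error → done): {Printing, Queued}.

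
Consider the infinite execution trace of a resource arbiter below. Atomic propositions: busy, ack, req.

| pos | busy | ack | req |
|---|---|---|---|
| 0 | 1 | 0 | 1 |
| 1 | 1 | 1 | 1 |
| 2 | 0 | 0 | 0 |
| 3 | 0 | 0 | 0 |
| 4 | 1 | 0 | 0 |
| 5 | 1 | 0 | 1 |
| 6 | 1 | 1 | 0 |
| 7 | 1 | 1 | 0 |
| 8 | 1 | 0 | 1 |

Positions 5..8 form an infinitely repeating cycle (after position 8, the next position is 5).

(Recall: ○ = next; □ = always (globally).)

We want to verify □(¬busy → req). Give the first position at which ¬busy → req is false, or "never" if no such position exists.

2

Check ¬busy → req at each position in order: 0 ✓, 1 ✓.
At position 2 the labels are {}, so ¬busy → req is false there. This is the first violation.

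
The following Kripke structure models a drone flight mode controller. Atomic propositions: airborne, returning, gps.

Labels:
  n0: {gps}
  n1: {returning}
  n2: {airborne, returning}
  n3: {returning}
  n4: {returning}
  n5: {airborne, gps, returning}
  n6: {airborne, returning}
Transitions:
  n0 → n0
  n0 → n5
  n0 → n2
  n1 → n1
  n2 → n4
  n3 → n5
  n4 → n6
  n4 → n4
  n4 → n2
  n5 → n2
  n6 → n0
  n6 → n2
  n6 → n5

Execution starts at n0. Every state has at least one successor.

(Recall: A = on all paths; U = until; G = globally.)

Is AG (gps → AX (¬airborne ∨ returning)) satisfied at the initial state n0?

Yes

States satisfying gps → AX (¬airborne ∨ returning): {n0, n1, n2, n3, n4, n5, n6}.
States satisfying AG (gps → AX (¬airborne ∨ returning)): {n0, n1, n2, n3, n4, n5, n6}.
Every state reachable from n0 satisfies gps → AX (¬airborne ∨ returning).
n0 ∈ Sat(AG (gps → AX (¬airborne ∨ returning))).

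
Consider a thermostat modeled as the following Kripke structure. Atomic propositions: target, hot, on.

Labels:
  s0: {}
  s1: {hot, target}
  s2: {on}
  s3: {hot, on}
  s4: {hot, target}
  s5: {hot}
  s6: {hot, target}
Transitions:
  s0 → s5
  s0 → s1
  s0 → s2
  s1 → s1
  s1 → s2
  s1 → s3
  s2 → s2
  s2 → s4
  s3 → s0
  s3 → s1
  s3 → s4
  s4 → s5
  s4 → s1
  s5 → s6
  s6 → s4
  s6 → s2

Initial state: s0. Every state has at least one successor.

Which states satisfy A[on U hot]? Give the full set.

States satisfying on: {s2, s3}.
States satisfying hot: {s1, s3, s4, s5, s6}.
States satisfying A[on U hot]: {s1, s3, s4, s5, s6}.

{s1, s3, s4, s5, s6}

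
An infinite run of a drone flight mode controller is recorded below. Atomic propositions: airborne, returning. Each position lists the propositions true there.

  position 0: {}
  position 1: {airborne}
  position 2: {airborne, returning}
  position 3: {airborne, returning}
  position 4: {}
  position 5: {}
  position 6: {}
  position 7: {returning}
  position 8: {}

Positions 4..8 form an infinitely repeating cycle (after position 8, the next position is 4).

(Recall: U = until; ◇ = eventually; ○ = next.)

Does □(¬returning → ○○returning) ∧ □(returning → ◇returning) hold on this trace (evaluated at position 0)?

Violated

¬returning → ○○returning must hold at every position from 0 onward. It fails at position 4, so □(¬returning → ○○returning) is false.
Positions where ¬returning holds: 0, 1, 4, 5, 6, 8.
Check ○○returning at each: 0→ok, 1→ok, 4→fails, 5→ok, 6→fails, 8→fails.
returning → ◇returning holds at every position 0..8, and those are all positions ever visited, so □(returning → ◇returning) holds.
Positions where returning holds: 2, 3, 7.
Check ◇returning at each: 2→ok, 3→ok, 7→ok.
At position 0: □(¬returning → ○○returning) is false; □(returning → ◇returning) is true; so □(¬returning → ○○returning) ∧ □(returning → ◇returning) is false.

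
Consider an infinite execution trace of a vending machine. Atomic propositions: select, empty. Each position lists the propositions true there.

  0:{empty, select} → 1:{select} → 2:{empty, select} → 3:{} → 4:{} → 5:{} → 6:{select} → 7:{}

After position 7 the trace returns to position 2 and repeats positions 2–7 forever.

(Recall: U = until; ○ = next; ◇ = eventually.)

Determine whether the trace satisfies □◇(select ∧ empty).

◇(select ∧ empty) holds at every position 0..7, and those are all positions ever visited, so □◇(select ∧ empty) holds.

Holds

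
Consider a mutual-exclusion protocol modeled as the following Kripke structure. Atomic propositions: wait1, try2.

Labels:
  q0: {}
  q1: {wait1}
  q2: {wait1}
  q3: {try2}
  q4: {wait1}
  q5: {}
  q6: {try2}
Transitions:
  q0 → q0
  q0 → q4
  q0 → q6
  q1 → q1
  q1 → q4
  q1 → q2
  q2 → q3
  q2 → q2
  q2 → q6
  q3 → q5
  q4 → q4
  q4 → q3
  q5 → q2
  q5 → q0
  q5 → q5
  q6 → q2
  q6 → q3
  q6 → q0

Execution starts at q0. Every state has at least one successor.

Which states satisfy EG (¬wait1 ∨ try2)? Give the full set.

{q0, q3, q5, q6}

States satisfying ¬wait1 ∨ try2: {q0, q3, q5, q6}.
States satisfying EG (¬wait1 ∨ try2): {q0, q3, q5, q6}.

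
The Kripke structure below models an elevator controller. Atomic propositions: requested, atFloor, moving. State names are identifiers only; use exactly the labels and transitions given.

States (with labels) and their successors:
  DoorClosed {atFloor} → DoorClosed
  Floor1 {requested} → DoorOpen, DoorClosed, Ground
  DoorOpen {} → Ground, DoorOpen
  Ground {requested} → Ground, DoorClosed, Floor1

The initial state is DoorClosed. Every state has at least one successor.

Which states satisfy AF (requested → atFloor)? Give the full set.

States satisfying requested → atFloor: {DoorClosed, DoorOpen}.
States satisfying AF (requested → atFloor): {DoorClosed, DoorOpen}.

{DoorClosed, DoorOpen}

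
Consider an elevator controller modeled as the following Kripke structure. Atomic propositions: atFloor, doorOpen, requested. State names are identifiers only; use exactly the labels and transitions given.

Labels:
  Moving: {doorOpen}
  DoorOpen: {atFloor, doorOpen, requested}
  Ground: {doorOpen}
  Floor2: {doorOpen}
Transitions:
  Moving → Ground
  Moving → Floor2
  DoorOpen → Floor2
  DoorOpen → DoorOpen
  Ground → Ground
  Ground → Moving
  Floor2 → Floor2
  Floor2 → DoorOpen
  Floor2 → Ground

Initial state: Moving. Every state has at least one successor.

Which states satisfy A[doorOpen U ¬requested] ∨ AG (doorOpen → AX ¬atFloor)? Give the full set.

{Moving, Ground, Floor2}

States satisfying doorOpen: {Moving, DoorOpen, Ground, Floor2}.
States satisfying ¬requested: {Moving, Ground, Floor2}.
States satisfying A[doorOpen U ¬requested]: {Moving, Ground, Floor2}.
States satisfying doorOpen → AX ¬atFloor: {Moving, Ground}.
States satisfying AG (doorOpen → AX ¬atFloor): ∅.
States satisfying A[doorOpen U ¬requested] ∨ AG (doorOpen → AX ¬atFloor): {Moving, Ground, Floor2}.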